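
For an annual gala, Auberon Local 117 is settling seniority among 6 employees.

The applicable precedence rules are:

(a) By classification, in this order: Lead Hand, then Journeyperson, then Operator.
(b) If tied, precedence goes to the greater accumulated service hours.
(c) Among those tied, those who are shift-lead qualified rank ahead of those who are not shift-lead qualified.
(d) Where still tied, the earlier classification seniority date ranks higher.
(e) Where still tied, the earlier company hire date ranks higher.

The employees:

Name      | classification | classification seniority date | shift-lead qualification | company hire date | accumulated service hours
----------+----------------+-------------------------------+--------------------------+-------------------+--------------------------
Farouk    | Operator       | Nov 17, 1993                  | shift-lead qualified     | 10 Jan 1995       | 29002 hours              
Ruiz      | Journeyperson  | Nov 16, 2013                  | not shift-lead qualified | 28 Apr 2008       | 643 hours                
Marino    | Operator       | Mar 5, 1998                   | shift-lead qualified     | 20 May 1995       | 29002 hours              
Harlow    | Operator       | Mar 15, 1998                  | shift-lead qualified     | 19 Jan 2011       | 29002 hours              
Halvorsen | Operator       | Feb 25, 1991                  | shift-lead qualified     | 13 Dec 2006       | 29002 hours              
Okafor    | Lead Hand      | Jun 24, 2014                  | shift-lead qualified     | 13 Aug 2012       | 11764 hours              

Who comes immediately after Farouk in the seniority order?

By classification: Okafor (Lead Hand); then Ruiz (Journeyperson); then Halvorsen, Farouk, Marino and Harlow (Operator).
Halvorsen, Farouk, Marino and Harlow all have accumulated service hours 29002 hours, so the next rule applies.
Halvorsen, Farouk, Marino and Harlow are each shift-lead qualified, so the next rule applies.
Among Halvorsen, Farouk, Marino and Harlow, by classification seniority date (earlier first): Halvorsen (Feb 25, 1991) before Farouk (Nov 17, 1993) before Marino (Mar 5, 1998) before Harlow (Mar 15, 1998).
Order: Okafor, Ruiz, Halvorsen, Farouk, Marino, Harlow.

Marino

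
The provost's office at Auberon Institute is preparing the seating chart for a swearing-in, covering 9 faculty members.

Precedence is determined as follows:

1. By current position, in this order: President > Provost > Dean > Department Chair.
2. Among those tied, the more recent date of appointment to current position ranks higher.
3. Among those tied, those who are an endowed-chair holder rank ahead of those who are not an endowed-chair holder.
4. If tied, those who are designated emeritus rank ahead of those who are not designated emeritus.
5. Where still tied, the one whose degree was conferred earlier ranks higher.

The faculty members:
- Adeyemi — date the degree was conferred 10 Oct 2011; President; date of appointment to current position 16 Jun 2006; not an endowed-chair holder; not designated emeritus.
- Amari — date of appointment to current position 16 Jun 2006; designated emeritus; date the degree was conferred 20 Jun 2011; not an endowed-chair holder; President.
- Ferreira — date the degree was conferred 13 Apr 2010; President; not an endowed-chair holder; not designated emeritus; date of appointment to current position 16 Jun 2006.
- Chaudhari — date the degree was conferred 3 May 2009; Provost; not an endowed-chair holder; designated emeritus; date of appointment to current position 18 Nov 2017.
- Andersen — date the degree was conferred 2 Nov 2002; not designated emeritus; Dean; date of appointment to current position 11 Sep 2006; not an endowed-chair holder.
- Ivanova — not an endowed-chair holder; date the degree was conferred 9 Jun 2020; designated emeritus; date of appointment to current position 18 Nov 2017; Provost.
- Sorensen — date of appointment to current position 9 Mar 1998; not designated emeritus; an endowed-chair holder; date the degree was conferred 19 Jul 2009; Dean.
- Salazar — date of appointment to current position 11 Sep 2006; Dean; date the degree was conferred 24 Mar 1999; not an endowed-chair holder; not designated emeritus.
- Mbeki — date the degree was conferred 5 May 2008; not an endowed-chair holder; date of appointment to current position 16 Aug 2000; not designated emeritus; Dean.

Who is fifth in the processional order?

By current position: Amari, Ferreira and Adeyemi (President); then Chaudhari and Ivanova (Provost); then Salazar, Andersen, Mbeki and Sorensen (Dean).
Amari, Ferreira and Adeyemi all have date of appointment to current position 16 Jun 2006, so the next rule applies.
Amari, Ferreira and Adeyemi are each not an endowed-chair holder, so the next rule applies.
Among Amari, Ferreira and Adeyemi, designated emeritus before not designated emeritus: Amari (designated emeritus) before Ferreira and Adeyemi (not designated emeritus).
Among Ferreira and Adeyemi, by date the degree was conferred (earlier first): Ferreira (13 Apr 2010) before Adeyemi (10 Oct 2011).
Chaudhari and Ivanova both have date of appointment to current position 18 Nov 2017, so the next rule applies.
Chaudhari and Ivanova are each not an endowed-chair holder, so the next rule applies.
Chaudhari and Ivanova are each designated emeritus, so the next rule applies.
Among Chaudhari and Ivanova, by date the degree was conferred (earlier first): Chaudhari (3 May 2009) before Ivanova (9 Jun 2020).
Among Salazar, Andersen, Mbeki and Sorensen, by date of appointment to current position (later first): Salazar and Andersen (11 Sep 2006) before Mbeki (16 Aug 2000) before Sorensen (9 Mar 1998).
Salazar and Andersen are each not an endowed-chair holder, so the next rule applies.
Salazar and Andersen are each not designated emeritus, so the next rule applies.
Among Salazar and Andersen, by date the degree was conferred (earlier first): Salazar (24 Mar 1999) before Andersen (2 Nov 2002).
Order: Amari, Ferreira, Adeyemi, Chaudhari, Ivanova, Salazar, Andersen, Mbeki, Sorensen.

Ivanova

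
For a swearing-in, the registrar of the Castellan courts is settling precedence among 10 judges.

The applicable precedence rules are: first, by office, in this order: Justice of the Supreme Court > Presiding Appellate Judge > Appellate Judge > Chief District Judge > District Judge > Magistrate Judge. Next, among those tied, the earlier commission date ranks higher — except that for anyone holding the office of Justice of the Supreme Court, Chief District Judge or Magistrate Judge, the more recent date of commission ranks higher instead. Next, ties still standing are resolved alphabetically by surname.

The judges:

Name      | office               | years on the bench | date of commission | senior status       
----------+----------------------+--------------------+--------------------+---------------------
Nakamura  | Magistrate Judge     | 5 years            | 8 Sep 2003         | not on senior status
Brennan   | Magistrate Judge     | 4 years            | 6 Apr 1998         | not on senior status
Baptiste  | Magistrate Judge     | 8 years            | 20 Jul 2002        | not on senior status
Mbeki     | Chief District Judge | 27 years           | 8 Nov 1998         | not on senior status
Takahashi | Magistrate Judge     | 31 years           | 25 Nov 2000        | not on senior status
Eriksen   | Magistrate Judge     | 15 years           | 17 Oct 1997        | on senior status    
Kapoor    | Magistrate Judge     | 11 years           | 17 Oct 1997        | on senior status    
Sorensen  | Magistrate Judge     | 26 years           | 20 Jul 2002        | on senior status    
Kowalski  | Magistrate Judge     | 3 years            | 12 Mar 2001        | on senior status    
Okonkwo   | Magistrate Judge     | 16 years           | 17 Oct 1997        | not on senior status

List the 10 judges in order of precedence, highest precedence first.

By office: Mbeki (Chief District Judge); then Nakamura, Baptiste, Sorensen, Kowalski, Takahashi, Brennan, Eriksen, Kapoor and Okonkwo (Magistrate Judge).
Among Nakamura, Baptiste, Sorensen, Kowalski, Takahashi, Brennan, Eriksen, Kapoor and Okonkwo, by date of commission (later first) (reversed rule for this group): Nakamura (8 Sep 2003) before Baptiste and Sorensen (20 Jul 2002) before Kowalski (12 Mar 2001) before Takahashi (25 Nov 2000) before Brennan (6 Apr 1998) before Eriksen, Kapoor and Okonkwo (17 Oct 1997).
Among Baptiste and Sorensen, alphabetically by surname: Baptiste before Sorensen.
Among Eriksen, Kapoor and Okonkwo, alphabetically by surname: Eriksen before Kapoor before Okonkwo.
Full order: Mbeki, Nakamura, Baptiste, Sorensen, Kowalski, Takahashi, Brennan, Eriksen, Kapoor, Okonkwo.

Mbeki, Nakamura, Baptiste, Sorensen, Kowalski, Takahashi, Brennan, Eriksen, Kapoor, Okonkwo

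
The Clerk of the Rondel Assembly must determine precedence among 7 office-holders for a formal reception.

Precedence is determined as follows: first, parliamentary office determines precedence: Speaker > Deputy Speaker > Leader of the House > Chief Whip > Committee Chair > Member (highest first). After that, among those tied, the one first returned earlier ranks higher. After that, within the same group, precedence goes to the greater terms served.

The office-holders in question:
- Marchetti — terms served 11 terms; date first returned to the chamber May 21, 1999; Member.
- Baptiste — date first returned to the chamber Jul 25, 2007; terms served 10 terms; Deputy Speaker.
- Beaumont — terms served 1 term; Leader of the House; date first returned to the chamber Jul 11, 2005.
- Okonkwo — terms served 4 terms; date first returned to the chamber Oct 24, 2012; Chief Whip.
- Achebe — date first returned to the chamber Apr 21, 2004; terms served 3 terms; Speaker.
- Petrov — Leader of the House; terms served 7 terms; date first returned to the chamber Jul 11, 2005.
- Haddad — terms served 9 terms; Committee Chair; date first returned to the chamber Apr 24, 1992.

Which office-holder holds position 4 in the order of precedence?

By parliamentary office: Achebe (Speaker); then Baptiste (Deputy Speaker); then Petrov and Beaumont (Leader of the House); then Okonkwo (Chief Whip); then Haddad (Committee Chair); then Marchetti (Member).
Petrov and Beaumont both have date first returned to the chamber Jul 11, 2005, so the next rule applies.
Among Petrov and Beaumont, by terms served (higher first): Petrov (7 terms) before Beaumont (1 term).
Order: Achebe, Baptiste, Petrov, Beaumont, Okonkwo, Haddad, Marchetti.

Beaumont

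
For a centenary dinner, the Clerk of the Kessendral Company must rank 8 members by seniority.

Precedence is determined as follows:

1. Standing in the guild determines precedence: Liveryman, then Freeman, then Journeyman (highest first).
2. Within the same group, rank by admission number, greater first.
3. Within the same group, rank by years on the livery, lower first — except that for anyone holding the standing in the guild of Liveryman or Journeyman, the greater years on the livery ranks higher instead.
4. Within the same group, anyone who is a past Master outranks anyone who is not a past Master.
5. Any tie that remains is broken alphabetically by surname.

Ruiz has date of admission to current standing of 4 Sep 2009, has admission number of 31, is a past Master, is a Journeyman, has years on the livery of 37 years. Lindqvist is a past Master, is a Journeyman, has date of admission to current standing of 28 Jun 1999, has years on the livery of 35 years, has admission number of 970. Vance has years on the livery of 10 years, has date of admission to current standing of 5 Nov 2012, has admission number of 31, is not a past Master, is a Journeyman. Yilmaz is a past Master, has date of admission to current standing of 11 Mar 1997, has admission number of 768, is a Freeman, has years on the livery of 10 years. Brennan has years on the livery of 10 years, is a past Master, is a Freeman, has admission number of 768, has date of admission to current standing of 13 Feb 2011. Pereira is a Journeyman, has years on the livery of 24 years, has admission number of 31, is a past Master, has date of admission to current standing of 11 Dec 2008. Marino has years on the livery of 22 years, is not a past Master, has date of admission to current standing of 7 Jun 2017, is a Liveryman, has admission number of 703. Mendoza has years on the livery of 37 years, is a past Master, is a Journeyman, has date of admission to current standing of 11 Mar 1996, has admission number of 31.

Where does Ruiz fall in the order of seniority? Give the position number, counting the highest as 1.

By standing in the guild: Marino (Liveryman); then Brennan and Yilmaz (Freeman); then Lindqvist, Mendoza, Ruiz, Pereira and Vance (Journeyman).
Brennan and Yilmaz both have admission number 768, so the next rule applies.
Brennan and Yilmaz both have years on the livery 10 years, so the next rule applies.
Brennan and Yilmaz are each a past Master, so the next rule applies.
Among Brennan and Yilmaz, alphabetically by surname: Brennan before Yilmaz.
Among Lindqvist, Mendoza, Ruiz, Pereira and Vance, by admission number (higher first): Lindqvist (970) before Mendoza, Ruiz, Pereira and Vance (31).
Among Mendoza, Ruiz, Pereira and Vance, by years on the livery (higher first) (reversed rule for this group): Mendoza and Ruiz (37 years) before Pereira (24 years) before Vance (10 years).
Mendoza and Ruiz are each a past Master, so the next rule applies.
Among Mendoza and Ruiz, alphabetically by surname: Mendoza before Ruiz.
Order: Marino, Brennan, Yilmaz, Lindqvist, Mendoza, Ruiz, Pereira, Vance. So position 6.

6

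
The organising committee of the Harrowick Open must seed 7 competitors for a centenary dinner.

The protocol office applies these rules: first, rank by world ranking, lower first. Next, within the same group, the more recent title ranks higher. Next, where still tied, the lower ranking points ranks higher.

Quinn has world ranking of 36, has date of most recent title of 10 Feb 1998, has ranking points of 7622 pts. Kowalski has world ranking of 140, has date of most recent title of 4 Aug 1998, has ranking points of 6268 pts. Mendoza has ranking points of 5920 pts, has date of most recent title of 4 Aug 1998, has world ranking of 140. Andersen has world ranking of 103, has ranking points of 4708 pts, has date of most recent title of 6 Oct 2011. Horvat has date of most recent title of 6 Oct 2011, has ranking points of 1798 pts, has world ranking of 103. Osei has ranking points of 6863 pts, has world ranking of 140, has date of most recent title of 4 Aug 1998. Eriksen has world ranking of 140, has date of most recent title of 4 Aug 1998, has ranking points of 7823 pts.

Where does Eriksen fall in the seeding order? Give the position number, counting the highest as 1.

7

By world ranking (lower first): Quinn (36); then Horvat and Andersen (both 103); then Mendoza, Kowalski, Osei and Eriksen (each 140).
Horvat and Andersen both have date of most recent title 6 Oct 2011, so the next rule applies.
Among Horvat and Andersen, by ranking points (lower first): Horvat (1798 pts) before Andersen (4708 pts).
Mendoza, Kowalski, Osei and Eriksen all have date of most recent title 4 Aug 1998, so the next rule applies.
Among Mendoza, Kowalski, Osei and Eriksen, by ranking points (lower first): Mendoza (5920 pts) before Kowalski (6268 pts) before Osei (6863 pts) before Eriksen (7823 pts).
Order: Quinn, Horvat, Andersen, Mendoza, Kowalski, Osei, Eriksen. So position 7.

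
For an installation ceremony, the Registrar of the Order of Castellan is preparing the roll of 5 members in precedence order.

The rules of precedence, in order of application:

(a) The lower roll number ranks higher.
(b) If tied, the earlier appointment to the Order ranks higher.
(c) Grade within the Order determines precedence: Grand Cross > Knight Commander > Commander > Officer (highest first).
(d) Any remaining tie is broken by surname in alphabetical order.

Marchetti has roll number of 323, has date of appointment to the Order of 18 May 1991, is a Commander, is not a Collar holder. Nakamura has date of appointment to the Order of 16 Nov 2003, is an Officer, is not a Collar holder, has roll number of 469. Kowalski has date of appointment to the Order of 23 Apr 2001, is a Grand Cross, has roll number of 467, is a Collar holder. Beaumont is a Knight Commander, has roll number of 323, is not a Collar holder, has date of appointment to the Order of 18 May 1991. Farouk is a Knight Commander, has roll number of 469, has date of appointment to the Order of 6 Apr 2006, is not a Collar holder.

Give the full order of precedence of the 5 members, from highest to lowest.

By roll number (lower first): Beaumont and Marchetti (both 323); then Kowalski (467); then Nakamura and Farouk (both 469).
Beaumont and Marchetti both have date of appointment to the Order 18 May 1991, so the next rule applies.
Among Beaumont and Marchetti, by grade within the Order: Beaumont (Knight Commander) before Marchetti (Commander).
Among Nakamura and Farouk, by date of appointment to the Order (earlier first): Nakamura (16 Nov 2003) before Farouk (6 Apr 2006).
Full order: Beaumont, Marchetti, Kowalski, Nakamura, Farouk.

Beaumont, Marchetti, Kowalski, Nakamura, Farouk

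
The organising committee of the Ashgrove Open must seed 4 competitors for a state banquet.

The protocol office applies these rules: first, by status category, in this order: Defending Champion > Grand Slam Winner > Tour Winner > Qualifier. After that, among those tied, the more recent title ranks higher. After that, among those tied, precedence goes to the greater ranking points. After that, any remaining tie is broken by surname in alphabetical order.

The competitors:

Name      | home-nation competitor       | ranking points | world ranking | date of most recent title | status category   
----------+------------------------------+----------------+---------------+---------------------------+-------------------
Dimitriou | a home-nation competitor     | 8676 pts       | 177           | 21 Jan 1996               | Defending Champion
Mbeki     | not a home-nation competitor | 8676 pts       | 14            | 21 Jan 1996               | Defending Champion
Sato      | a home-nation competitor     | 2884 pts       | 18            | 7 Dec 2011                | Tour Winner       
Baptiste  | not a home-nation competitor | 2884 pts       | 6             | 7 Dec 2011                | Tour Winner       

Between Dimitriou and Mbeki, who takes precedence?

By status category: Dimitriou and Mbeki (Defending Champion); then Baptiste and Sato (Tour Winner).
Dimitriou and Mbeki both have date of most recent title 21 Jan 1996, so the next rule applies.
Dimitriou and Mbeki both have ranking points 8676 pts, so the next rule applies.
Among Dimitriou and Mbeki, alphabetically by surname: Dimitriou before Mbeki.
Baptiste and Sato both have date of most recent title 7 Dec 2011, so the next rule applies.
Baptiste and Sato both have ranking points 2884 pts, so the next rule applies.
Among Baptiste and Sato, alphabetically by surname: Baptiste before Sato.
So Dimitriou takes precedence.

Dimitriou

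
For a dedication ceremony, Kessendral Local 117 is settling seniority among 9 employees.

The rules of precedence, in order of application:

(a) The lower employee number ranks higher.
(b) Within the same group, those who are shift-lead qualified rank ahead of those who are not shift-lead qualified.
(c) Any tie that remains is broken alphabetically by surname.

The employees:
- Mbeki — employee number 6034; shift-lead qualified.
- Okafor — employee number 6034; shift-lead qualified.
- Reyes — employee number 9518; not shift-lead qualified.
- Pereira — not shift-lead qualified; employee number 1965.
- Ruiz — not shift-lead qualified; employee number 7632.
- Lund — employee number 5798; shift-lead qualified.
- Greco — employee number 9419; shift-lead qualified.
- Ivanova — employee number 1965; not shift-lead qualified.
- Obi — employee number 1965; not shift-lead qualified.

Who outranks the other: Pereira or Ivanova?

Ivanova

By employee number (lower first): Ivanova, Obi and Pereira (each 1965); then Lund (5798); then Mbeki and Okafor (both 6034); then Ruiz (7632); then Greco (9419); then Reyes (9518).
Ivanova, Obi and Pereira are each not shift-lead qualified, so the next rule applies.
Among Ivanova, Obi and Pereira, alphabetically by surname: Ivanova before Obi before Pereira.
Mbeki and Okafor are each shift-lead qualified, so the next rule applies.
Among Mbeki and Okafor, alphabetically by surname: Mbeki before Okafor.
So Ivanova takes precedence.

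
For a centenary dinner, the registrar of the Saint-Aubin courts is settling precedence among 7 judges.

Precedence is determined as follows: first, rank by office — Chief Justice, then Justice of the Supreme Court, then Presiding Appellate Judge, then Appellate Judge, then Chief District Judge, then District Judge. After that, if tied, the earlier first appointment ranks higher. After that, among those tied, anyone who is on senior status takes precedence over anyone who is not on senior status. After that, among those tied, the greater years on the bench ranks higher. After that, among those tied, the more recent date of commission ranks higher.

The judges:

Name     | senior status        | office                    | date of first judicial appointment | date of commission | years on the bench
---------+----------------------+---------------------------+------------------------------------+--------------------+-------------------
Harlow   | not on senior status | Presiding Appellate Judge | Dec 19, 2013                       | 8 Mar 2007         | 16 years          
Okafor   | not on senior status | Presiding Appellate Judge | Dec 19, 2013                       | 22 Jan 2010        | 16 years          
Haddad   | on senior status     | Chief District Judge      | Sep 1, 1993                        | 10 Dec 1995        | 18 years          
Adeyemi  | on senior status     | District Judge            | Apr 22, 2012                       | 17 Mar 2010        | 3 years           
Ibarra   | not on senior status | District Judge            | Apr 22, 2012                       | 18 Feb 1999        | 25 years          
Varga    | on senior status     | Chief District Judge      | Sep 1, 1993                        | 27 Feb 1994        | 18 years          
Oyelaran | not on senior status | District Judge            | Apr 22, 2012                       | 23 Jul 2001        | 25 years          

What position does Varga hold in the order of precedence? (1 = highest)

By office: Okafor and Harlow (Presiding Appellate Judge); then Haddad and Varga (Chief District Judge); then Adeyemi, Oyelaran and Ibarra (District Judge).
Okafor and Harlow both have date of first judicial appointment Dec 19, 2013, so the next rule applies.
Okafor and Harlow are each not on senior status, so the next rule applies.
Okafor and Harlow both have years on the bench 16 years, so the next rule applies.
Among Okafor and Harlow, by date of commission (later first): Okafor (22 Jan 2010) before Harlow (8 Mar 2007).
Haddad and Varga both have date of first judicial appointment Sep 1, 1993, so the next rule applies.
Haddad and Varga are each on senior status, so the next rule applies.
Haddad and Varga both have years on the bench 18 years, so the next rule applies.
Among Haddad and Varga, by date of commission (later first): Haddad (10 Dec 1995) before Varga (27 Feb 1994).
Adeyemi, Oyelaran and Ibarra all have date of first judicial appointment Apr 22, 2012, so the next rule applies.
Among Adeyemi, Oyelaran and Ibarra, on senior status before not on senior status: Adeyemi (on senior status) before Oyelaran and Ibarra (not on senior status).
Oyelaran and Ibarra both have years on the bench 25 years, so the next rule applies.
Among Oyelaran and Ibarra, by date of commission (later first): Oyelaran (23 Jul 2001) before Ibarra (18 Feb 1999).
Order: Okafor, Harlow, Haddad, Varga, Adeyemi, Oyelaran, Ibarra. So position 4.

4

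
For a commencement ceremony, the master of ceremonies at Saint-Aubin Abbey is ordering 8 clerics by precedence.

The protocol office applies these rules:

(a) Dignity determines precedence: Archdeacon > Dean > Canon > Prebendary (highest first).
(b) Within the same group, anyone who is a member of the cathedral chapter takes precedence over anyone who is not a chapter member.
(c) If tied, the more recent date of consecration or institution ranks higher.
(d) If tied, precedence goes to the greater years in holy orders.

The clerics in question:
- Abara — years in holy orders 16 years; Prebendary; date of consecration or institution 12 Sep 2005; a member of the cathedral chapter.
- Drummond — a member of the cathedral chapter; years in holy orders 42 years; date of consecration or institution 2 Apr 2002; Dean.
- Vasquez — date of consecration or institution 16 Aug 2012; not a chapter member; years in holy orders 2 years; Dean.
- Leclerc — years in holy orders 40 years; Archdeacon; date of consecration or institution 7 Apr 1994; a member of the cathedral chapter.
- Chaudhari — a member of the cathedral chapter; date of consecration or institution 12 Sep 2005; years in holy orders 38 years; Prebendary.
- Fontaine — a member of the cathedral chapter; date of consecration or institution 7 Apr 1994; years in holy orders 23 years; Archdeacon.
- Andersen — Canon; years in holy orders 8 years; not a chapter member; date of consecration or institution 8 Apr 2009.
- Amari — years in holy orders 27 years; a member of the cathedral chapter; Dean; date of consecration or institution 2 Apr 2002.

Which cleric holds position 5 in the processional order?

Vasquez

By dignity: Leclerc and Fontaine (Archdeacon); then Drummond, Amari and Vasquez (Dean); then Andersen (Canon); then Chaudhari and Abara (Prebendary).
Leclerc and Fontaine are each a member of the cathedral chapter, so the next rule applies.
Leclerc and Fontaine both have date of consecration or institution 7 Apr 1994, so the next rule applies.
Among Leclerc and Fontaine, by years in holy orders (higher first): Leclerc (40 years) before Fontaine (23 years).
Among Drummond, Amari and Vasquez, a member of the cathedral chapter before not a chapter member: Drummond and Amari (a member of the cathedral chapter) before Vasquez (not a chapter member).
Drummond and Amari both have date of consecration or institution 2 Apr 2002, so the next rule applies.
Among Drummond and Amari, by years in holy orders (higher first): Drummond (42 years) before Amari (27 years).
Chaudhari and Abara are each a member of the cathedral chapter, so the next rule applies.
Chaudhari and Abara both have date of consecration or institution 12 Sep 2005, so the next rule applies.
Among Chaudhari and Abara, by years in holy orders (higher first): Chaudhari (38 years) before Abara (16 years).
Order: Leclerc, Fontaine, Drummond, Amari, Vasquez, Andersen, Chaudhari, Abara.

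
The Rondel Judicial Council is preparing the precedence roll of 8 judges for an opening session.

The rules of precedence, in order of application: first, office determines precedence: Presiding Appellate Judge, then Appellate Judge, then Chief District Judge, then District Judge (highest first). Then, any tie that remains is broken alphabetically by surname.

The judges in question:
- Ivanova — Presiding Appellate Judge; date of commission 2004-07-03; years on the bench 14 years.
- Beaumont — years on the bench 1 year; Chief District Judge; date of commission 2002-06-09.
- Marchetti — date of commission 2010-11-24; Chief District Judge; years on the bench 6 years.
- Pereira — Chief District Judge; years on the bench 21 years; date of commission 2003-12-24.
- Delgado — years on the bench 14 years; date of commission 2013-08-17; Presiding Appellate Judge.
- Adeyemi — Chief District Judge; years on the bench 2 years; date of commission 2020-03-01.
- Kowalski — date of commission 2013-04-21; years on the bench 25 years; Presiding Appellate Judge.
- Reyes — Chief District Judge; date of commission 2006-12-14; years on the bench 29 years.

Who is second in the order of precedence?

Ivanova

By office: Delgado, Ivanova and Kowalski (Presiding Appellate Judge); then Adeyemi, Beaumont, Marchetti, Pereira and Reyes (Chief District Judge).
Among Delgado, Ivanova and Kowalski, alphabetically by surname: Delgado before Ivanova before Kowalski.
Among Adeyemi, Beaumont, Marchetti, Pereira and Reyes, alphabetically by surname: Adeyemi before Beaumont before Marchetti before Pereira before Reyes.
Order: Delgado, Ivanova, Kowalski, Adeyemi, Beaumont, Marchetti, Pereira, Reyes.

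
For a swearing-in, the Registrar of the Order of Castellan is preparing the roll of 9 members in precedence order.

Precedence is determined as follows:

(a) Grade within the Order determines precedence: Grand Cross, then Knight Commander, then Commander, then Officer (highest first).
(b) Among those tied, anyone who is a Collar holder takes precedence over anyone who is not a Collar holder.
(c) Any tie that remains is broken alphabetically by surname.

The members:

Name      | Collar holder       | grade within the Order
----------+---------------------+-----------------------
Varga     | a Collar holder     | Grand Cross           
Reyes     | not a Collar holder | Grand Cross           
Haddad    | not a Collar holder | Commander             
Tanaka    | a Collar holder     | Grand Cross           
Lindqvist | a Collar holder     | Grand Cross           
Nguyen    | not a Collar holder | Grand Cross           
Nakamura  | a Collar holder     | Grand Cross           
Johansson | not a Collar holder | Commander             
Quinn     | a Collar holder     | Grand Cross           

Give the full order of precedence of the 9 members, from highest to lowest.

By grade within the Order: Lindqvist, Nakamura, Quinn, Tanaka, Varga, Nguyen and Reyes (Grand Cross); then Haddad and Johansson (Commander).
Among Lindqvist, Nakamura, Quinn, Tanaka, Varga, Nguyen and Reyes, a Collar holder before not a Collar holder: Lindqvist, Nakamura, Quinn, Tanaka and Varga (a Collar holder) before Nguyen and Reyes (not a Collar holder).
Among Lindqvist, Nakamura, Quinn, Tanaka and Varga, alphabetically by surname: Lindqvist before Nakamura before Quinn before Tanaka before Varga.
Among Nguyen and Reyes, alphabetically by surname: Nguyen before Reyes.
Haddad and Johansson are each not a Collar holder, so the next rule applies.
Among Haddad and Johansson, alphabetically by surname: Haddad before Johansson.
Full order: Lindqvist, Nakamura, Quinn, Tanaka, Varga, Nguyen, Reyes, Haddad, Johansson.

Lindqvist, Nakamura, Quinn, Tanaka, Varga, Nguyen, Reyes, Haddad, Johansson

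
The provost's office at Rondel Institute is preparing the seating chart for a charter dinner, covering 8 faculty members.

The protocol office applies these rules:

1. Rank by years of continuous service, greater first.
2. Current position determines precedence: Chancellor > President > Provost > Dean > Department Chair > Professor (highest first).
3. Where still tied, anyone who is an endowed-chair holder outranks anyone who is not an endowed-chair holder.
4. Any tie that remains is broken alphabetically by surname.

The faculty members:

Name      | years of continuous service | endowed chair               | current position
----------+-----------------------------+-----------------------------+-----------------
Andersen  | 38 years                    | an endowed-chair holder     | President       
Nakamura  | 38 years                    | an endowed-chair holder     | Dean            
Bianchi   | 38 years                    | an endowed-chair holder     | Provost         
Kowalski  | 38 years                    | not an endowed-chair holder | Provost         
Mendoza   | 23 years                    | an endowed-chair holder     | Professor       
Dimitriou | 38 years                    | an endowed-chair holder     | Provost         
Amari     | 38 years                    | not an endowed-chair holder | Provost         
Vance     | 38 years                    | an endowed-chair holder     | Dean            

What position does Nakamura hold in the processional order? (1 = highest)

6

By years of continuous service (higher first): Andersen, Bianchi, Dimitriou, Amari, Kowalski, Nakamura and Vance (each 38 years); then Mendoza (23 years).
Among Andersen, Bianchi, Dimitriou, Amari, Kowalski, Nakamura and Vance, by current position: Andersen (President) before Bianchi, Dimitriou, Amari and Kowalski (Provost) before Nakamura and Vance (Dean).
Among Bianchi, Dimitriou, Amari and Kowalski, an endowed-chair holder before not an endowed-chair holder: Bianchi and Dimitriou (an endowed-chair holder) before Amari and Kowalski (not an endowed-chair holder).
Among Bianchi and Dimitriou, alphabetically by surname: Bianchi before Dimitriou.
Among Amari and Kowalski, alphabetically by surname: Amari before Kowalski.
Nakamura and Vance are each an endowed-chair holder, so the next rule applies.
Among Nakamura and Vance, alphabetically by surname: Nakamura before Vance.
Order: Andersen, Bianchi, Dimitriou, Amari, Kowalski, Nakamura, Vance, Mendoza. So position 6.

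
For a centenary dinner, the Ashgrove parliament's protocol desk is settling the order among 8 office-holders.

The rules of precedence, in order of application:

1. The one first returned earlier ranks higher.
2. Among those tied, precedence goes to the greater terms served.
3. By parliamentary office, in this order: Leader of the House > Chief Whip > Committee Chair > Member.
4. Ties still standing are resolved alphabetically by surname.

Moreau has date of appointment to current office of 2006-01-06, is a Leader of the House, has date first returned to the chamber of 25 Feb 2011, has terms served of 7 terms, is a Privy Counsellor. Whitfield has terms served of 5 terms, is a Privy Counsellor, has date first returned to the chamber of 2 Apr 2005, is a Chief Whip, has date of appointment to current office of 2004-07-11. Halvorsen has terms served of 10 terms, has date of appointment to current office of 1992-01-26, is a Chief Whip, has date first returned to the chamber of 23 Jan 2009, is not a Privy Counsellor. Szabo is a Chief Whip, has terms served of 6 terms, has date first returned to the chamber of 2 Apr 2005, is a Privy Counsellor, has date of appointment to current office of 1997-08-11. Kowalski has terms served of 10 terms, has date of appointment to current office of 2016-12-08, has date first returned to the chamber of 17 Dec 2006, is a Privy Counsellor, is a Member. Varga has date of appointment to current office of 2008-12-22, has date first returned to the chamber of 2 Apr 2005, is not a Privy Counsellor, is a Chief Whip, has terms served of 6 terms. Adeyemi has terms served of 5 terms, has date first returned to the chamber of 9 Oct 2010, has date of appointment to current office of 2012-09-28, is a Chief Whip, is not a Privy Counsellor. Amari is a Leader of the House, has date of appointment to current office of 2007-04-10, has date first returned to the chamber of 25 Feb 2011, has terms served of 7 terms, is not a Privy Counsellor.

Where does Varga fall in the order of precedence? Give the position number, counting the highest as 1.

2

By date first returned to the chamber (earlier first): Szabo, Varga and Whitfield (each 2 Apr 2005); then Kowalski (17 Dec 2006); then Halvorsen (23 Jan 2009); then Adeyemi (9 Oct 2010); then Amari and Moreau (both 25 Feb 2011).
Among Szabo, Varga and Whitfield, by terms served (higher first): Szabo and Varga (6 terms) before Whitfield (5 terms).
Szabo and Varga are each Chief Whip, so the next rule applies.
Among Szabo and Varga, alphabetically by surname: Szabo before Varga.
Amari and Moreau both have terms served 7 terms, so the next rule applies.
Amari and Moreau are each Leader of the House, so the next rule applies.
Among Amari and Moreau, alphabetically by surname: Amari before Moreau.
Order: Szabo, Varga, Whitfield, Kowalski, Halvorsen, Adeyemi, Amari, Moreau. So position 2.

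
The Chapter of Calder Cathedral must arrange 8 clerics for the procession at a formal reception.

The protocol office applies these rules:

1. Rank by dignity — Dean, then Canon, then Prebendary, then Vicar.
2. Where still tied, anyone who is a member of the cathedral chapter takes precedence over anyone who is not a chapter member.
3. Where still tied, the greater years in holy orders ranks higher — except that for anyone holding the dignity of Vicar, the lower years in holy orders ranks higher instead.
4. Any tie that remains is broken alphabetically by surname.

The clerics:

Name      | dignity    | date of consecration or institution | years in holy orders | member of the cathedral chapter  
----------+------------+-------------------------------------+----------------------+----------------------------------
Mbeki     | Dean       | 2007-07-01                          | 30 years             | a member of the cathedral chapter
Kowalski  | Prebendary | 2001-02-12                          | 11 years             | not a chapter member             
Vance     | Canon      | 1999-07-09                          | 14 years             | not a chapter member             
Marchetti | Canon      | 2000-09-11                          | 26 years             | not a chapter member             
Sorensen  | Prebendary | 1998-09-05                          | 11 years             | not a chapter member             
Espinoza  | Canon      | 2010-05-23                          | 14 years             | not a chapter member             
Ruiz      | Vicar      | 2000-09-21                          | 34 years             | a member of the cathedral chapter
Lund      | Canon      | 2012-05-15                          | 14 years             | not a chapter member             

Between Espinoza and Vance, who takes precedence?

Espinoza

By dignity: Mbeki (Dean); then Marchetti, Espinoza, Lund and Vance (Canon); then Kowalski and Sorensen (Prebendary); then Ruiz (Vicar).
Marchetti, Espinoza, Lund and Vance are each not a chapter member, so the next rule applies.
Among Marchetti, Espinoza, Lund and Vance, by years in holy orders (higher first): Marchetti (26 years) before Espinoza, Lund and Vance (14 years).
Among Espinoza, Lund and Vance, alphabetically by surname: Espinoza before Lund before Vance.
Kowalski and Sorensen are each not a chapter member, so the next rule applies.
Kowalski and Sorensen both have years in holy orders 11 years, so the next rule applies.
Among Kowalski and Sorensen, alphabetically by surname: Kowalski before Sorensen.
So Espinoza takes precedence.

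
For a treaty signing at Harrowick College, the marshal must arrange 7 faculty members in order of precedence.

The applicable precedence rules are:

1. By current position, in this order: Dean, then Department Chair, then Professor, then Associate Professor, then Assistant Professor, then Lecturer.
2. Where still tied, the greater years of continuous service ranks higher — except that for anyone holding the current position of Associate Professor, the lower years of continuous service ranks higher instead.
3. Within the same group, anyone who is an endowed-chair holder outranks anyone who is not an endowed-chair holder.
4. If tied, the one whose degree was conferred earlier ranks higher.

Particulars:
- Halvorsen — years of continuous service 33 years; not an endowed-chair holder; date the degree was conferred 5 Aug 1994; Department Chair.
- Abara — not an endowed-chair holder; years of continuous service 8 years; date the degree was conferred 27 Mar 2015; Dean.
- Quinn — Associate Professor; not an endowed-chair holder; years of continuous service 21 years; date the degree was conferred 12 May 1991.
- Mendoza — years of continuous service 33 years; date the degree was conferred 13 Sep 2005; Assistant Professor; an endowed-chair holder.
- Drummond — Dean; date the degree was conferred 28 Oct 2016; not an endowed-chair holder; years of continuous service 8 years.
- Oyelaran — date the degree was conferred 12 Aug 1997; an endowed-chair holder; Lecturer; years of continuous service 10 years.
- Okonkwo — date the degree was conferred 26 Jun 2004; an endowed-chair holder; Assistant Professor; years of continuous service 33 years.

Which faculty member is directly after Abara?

By current position: Abara and Drummond (Dean); then Halvorsen (Department Chair); then Quinn (Associate Professor); then Okonkwo and Mendoza (Assistant Professor); then Oyelaran (Lecturer).
Abara and Drummond both have years of continuous service 8 years, so the next rule applies.
Abara and Drummond are each not an endowed-chair holder, so the next rule applies.
Among Abara and Drummond, by date the degree was conferred (earlier first): Abara (27 Mar 2015) before Drummond (28 Oct 2016).
Okonkwo and Mendoza both have years of continuous service 33 years, so the next rule applies.
Okonkwo and Mendoza are each an endowed-chair holder, so the next rule applies.
Among Okonkwo and Mendoza, by date the degree was conferred (earlier first): Okonkwo (26 Jun 2004) before Mendoza (13 Sep 2005).
Order: Abara, Drummond, Halvorsen, Quinn, Okonkwo, Mendoza, Oyelaran.

Drummond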